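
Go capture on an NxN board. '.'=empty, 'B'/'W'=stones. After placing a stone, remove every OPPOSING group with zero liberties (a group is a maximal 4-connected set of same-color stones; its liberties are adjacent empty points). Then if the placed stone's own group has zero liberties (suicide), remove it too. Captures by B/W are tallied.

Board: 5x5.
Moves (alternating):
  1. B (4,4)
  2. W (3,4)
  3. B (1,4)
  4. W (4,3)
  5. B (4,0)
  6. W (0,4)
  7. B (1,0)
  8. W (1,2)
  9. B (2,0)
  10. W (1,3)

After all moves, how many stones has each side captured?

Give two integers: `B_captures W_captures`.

Answer: 0 1

Derivation:
Move 1: B@(4,4) -> caps B=0 W=0
Move 2: W@(3,4) -> caps B=0 W=0
Move 3: B@(1,4) -> caps B=0 W=0
Move 4: W@(4,3) -> caps B=0 W=1
Move 5: B@(4,0) -> caps B=0 W=1
Move 6: W@(0,4) -> caps B=0 W=1
Move 7: B@(1,0) -> caps B=0 W=1
Move 8: W@(1,2) -> caps B=0 W=1
Move 9: B@(2,0) -> caps B=0 W=1
Move 10: W@(1,3) -> caps B=0 W=1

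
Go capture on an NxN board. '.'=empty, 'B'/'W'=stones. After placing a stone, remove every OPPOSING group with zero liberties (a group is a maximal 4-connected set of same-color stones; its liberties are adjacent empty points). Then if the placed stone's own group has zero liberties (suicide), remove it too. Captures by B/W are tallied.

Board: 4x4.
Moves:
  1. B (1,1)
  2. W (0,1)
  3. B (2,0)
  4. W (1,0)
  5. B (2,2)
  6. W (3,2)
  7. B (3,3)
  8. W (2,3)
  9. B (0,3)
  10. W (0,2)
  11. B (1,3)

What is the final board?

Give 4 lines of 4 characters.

Move 1: B@(1,1) -> caps B=0 W=0
Move 2: W@(0,1) -> caps B=0 W=0
Move 3: B@(2,0) -> caps B=0 W=0
Move 4: W@(1,0) -> caps B=0 W=0
Move 5: B@(2,2) -> caps B=0 W=0
Move 6: W@(3,2) -> caps B=0 W=0
Move 7: B@(3,3) -> caps B=0 W=0
Move 8: W@(2,3) -> caps B=0 W=1
Move 9: B@(0,3) -> caps B=0 W=1
Move 10: W@(0,2) -> caps B=0 W=1
Move 11: B@(1,3) -> caps B=0 W=1

Answer: .WWB
WB.B
B.BW
..W.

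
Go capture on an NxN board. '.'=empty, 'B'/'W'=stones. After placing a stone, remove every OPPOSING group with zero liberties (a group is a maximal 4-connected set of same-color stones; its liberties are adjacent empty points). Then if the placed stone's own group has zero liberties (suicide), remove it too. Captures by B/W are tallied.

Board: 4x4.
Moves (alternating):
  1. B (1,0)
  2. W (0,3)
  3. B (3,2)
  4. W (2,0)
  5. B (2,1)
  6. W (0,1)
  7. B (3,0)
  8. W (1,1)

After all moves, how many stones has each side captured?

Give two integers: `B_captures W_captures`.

Move 1: B@(1,0) -> caps B=0 W=0
Move 2: W@(0,3) -> caps B=0 W=0
Move 3: B@(3,2) -> caps B=0 W=0
Move 4: W@(2,0) -> caps B=0 W=0
Move 5: B@(2,1) -> caps B=0 W=0
Move 6: W@(0,1) -> caps B=0 W=0
Move 7: B@(3,0) -> caps B=1 W=0
Move 8: W@(1,1) -> caps B=1 W=0

Answer: 1 0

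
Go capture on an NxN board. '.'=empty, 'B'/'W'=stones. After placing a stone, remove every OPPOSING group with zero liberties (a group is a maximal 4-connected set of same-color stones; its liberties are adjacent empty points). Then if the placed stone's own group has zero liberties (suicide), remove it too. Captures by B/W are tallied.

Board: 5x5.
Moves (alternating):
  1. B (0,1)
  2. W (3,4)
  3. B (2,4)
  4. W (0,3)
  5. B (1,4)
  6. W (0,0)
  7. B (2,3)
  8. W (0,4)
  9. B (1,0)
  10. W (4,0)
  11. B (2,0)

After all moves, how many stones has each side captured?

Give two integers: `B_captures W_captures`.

Move 1: B@(0,1) -> caps B=0 W=0
Move 2: W@(3,4) -> caps B=0 W=0
Move 3: B@(2,4) -> caps B=0 W=0
Move 4: W@(0,3) -> caps B=0 W=0
Move 5: B@(1,4) -> caps B=0 W=0
Move 6: W@(0,0) -> caps B=0 W=0
Move 7: B@(2,3) -> caps B=0 W=0
Move 8: W@(0,4) -> caps B=0 W=0
Move 9: B@(1,0) -> caps B=1 W=0
Move 10: W@(4,0) -> caps B=1 W=0
Move 11: B@(2,0) -> caps B=1 W=0

Answer: 1 0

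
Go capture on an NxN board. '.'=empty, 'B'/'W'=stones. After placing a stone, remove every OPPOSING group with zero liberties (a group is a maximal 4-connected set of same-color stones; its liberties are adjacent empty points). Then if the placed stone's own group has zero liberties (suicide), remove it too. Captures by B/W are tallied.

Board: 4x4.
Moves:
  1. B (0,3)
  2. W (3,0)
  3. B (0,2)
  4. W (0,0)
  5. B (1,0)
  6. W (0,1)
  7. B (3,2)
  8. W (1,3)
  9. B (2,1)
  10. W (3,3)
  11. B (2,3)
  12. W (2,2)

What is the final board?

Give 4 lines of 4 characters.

Answer: WWBB
B..W
.BWB
W.B.

Derivation:
Move 1: B@(0,3) -> caps B=0 W=0
Move 2: W@(3,0) -> caps B=0 W=0
Move 3: B@(0,2) -> caps B=0 W=0
Move 4: W@(0,0) -> caps B=0 W=0
Move 5: B@(1,0) -> caps B=0 W=0
Move 6: W@(0,1) -> caps B=0 W=0
Move 7: B@(3,2) -> caps B=0 W=0
Move 8: W@(1,3) -> caps B=0 W=0
Move 9: B@(2,1) -> caps B=0 W=0
Move 10: W@(3,3) -> caps B=0 W=0
Move 11: B@(2,3) -> caps B=1 W=0
Move 12: W@(2,2) -> caps B=1 W=0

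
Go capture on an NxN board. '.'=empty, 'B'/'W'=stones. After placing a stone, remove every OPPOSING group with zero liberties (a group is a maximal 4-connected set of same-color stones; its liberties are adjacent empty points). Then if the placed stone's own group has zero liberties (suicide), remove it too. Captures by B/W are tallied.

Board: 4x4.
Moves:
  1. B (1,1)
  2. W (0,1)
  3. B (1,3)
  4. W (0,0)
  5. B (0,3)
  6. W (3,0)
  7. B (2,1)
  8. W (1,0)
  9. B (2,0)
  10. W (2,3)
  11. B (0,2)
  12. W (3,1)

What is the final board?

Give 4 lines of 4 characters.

Move 1: B@(1,1) -> caps B=0 W=0
Move 2: W@(0,1) -> caps B=0 W=0
Move 3: B@(1,3) -> caps B=0 W=0
Move 4: W@(0,0) -> caps B=0 W=0
Move 5: B@(0,3) -> caps B=0 W=0
Move 6: W@(3,0) -> caps B=0 W=0
Move 7: B@(2,1) -> caps B=0 W=0
Move 8: W@(1,0) -> caps B=0 W=0
Move 9: B@(2,0) -> caps B=0 W=0
Move 10: W@(2,3) -> caps B=0 W=0
Move 11: B@(0,2) -> caps B=3 W=0
Move 12: W@(3,1) -> caps B=3 W=0

Answer: ..BB
.B.B
BB.W
WW..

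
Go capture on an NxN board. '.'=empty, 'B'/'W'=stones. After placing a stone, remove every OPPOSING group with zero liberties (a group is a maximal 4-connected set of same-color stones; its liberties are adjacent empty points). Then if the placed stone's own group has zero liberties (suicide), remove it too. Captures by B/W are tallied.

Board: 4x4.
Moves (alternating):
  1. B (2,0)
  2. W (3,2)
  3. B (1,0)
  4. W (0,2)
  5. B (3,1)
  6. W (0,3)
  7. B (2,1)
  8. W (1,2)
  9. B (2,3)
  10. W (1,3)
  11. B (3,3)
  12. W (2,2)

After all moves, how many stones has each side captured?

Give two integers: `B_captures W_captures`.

Move 1: B@(2,0) -> caps B=0 W=0
Move 2: W@(3,2) -> caps B=0 W=0
Move 3: B@(1,0) -> caps B=0 W=0
Move 4: W@(0,2) -> caps B=0 W=0
Move 5: B@(3,1) -> caps B=0 W=0
Move 6: W@(0,3) -> caps B=0 W=0
Move 7: B@(2,1) -> caps B=0 W=0
Move 8: W@(1,2) -> caps B=0 W=0
Move 9: B@(2,3) -> caps B=0 W=0
Move 10: W@(1,3) -> caps B=0 W=0
Move 11: B@(3,3) -> caps B=0 W=0
Move 12: W@(2,2) -> caps B=0 W=2

Answer: 0 2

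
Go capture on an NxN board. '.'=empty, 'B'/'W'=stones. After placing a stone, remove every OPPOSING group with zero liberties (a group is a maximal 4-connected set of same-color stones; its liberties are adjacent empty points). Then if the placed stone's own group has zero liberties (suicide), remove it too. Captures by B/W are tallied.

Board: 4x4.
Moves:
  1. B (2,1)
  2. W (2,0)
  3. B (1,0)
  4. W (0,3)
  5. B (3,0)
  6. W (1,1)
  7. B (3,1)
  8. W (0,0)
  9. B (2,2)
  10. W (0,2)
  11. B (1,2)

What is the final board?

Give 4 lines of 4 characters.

Move 1: B@(2,1) -> caps B=0 W=0
Move 2: W@(2,0) -> caps B=0 W=0
Move 3: B@(1,0) -> caps B=0 W=0
Move 4: W@(0,3) -> caps B=0 W=0
Move 5: B@(3,0) -> caps B=1 W=0
Move 6: W@(1,1) -> caps B=1 W=0
Move 7: B@(3,1) -> caps B=1 W=0
Move 8: W@(0,0) -> caps B=1 W=0
Move 9: B@(2,2) -> caps B=1 W=0
Move 10: W@(0,2) -> caps B=1 W=0
Move 11: B@(1,2) -> caps B=1 W=0

Answer: W.WW
BWB.
.BB.
BB..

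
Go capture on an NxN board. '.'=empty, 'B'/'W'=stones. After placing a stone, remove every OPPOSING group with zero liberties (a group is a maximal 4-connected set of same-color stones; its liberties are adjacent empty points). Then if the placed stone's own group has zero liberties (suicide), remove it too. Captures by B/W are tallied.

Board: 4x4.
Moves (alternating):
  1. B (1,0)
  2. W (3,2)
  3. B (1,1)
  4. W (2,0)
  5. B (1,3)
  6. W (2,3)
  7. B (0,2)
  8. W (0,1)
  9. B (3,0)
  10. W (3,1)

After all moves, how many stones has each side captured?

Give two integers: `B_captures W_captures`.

Move 1: B@(1,0) -> caps B=0 W=0
Move 2: W@(3,2) -> caps B=0 W=0
Move 3: B@(1,1) -> caps B=0 W=0
Move 4: W@(2,0) -> caps B=0 W=0
Move 5: B@(1,3) -> caps B=0 W=0
Move 6: W@(2,3) -> caps B=0 W=0
Move 7: B@(0,2) -> caps B=0 W=0
Move 8: W@(0,1) -> caps B=0 W=0
Move 9: B@(3,0) -> caps B=0 W=0
Move 10: W@(3,1) -> caps B=0 W=1

Answer: 0 1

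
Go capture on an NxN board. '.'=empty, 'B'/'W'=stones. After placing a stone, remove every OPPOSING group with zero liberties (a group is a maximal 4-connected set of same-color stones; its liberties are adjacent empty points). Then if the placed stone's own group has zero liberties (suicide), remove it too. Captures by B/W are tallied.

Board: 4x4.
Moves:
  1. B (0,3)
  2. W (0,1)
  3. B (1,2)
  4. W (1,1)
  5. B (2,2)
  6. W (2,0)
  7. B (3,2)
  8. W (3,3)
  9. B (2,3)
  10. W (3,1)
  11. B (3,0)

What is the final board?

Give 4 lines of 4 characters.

Answer: .W.B
.WB.
W.BB
.WB.

Derivation:
Move 1: B@(0,3) -> caps B=0 W=0
Move 2: W@(0,1) -> caps B=0 W=0
Move 3: B@(1,2) -> caps B=0 W=0
Move 4: W@(1,1) -> caps B=0 W=0
Move 5: B@(2,2) -> caps B=0 W=0
Move 6: W@(2,0) -> caps B=0 W=0
Move 7: B@(3,2) -> caps B=0 W=0
Move 8: W@(3,3) -> caps B=0 W=0
Move 9: B@(2,3) -> caps B=1 W=0
Move 10: W@(3,1) -> caps B=1 W=0
Move 11: B@(3,0) -> caps B=1 W=0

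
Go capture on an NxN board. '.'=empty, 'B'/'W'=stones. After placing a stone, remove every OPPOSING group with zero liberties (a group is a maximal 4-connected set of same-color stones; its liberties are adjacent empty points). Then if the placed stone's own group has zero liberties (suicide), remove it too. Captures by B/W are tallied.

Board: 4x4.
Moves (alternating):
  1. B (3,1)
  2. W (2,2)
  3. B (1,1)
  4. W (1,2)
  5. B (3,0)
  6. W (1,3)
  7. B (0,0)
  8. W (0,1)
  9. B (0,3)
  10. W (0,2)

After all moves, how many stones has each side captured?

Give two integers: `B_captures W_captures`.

Answer: 0 1

Derivation:
Move 1: B@(3,1) -> caps B=0 W=0
Move 2: W@(2,2) -> caps B=0 W=0
Move 3: B@(1,1) -> caps B=0 W=0
Move 4: W@(1,2) -> caps B=0 W=0
Move 5: B@(3,0) -> caps B=0 W=0
Move 6: W@(1,3) -> caps B=0 W=0
Move 7: B@(0,0) -> caps B=0 W=0
Move 8: W@(0,1) -> caps B=0 W=0
Move 9: B@(0,3) -> caps B=0 W=0
Move 10: W@(0,2) -> caps B=0 W=1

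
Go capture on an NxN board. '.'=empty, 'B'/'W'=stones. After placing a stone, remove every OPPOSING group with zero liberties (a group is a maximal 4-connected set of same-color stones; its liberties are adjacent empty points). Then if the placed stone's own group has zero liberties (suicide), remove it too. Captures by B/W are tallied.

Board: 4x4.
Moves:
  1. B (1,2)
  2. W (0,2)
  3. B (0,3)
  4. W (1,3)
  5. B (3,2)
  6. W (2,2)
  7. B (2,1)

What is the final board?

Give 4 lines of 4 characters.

Move 1: B@(1,2) -> caps B=0 W=0
Move 2: W@(0,2) -> caps B=0 W=0
Move 3: B@(0,3) -> caps B=0 W=0
Move 4: W@(1,3) -> caps B=0 W=1
Move 5: B@(3,2) -> caps B=0 W=1
Move 6: W@(2,2) -> caps B=0 W=1
Move 7: B@(2,1) -> caps B=0 W=1

Answer: ..W.
..BW
.BW.
..B.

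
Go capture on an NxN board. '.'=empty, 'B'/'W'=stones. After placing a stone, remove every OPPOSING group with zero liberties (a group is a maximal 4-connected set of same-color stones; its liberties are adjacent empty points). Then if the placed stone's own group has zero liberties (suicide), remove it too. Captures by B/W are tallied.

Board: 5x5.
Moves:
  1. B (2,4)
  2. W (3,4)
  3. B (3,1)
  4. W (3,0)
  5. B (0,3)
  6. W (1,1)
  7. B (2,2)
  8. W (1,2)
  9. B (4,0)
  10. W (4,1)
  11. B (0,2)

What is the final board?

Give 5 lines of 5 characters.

Move 1: B@(2,4) -> caps B=0 W=0
Move 2: W@(3,4) -> caps B=0 W=0
Move 3: B@(3,1) -> caps B=0 W=0
Move 4: W@(3,0) -> caps B=0 W=0
Move 5: B@(0,3) -> caps B=0 W=0
Move 6: W@(1,1) -> caps B=0 W=0
Move 7: B@(2,2) -> caps B=0 W=0
Move 8: W@(1,2) -> caps B=0 W=0
Move 9: B@(4,0) -> caps B=0 W=0
Move 10: W@(4,1) -> caps B=0 W=1
Move 11: B@(0,2) -> caps B=0 W=1

Answer: ..BB.
.WW..
..B.B
WB..W
.W...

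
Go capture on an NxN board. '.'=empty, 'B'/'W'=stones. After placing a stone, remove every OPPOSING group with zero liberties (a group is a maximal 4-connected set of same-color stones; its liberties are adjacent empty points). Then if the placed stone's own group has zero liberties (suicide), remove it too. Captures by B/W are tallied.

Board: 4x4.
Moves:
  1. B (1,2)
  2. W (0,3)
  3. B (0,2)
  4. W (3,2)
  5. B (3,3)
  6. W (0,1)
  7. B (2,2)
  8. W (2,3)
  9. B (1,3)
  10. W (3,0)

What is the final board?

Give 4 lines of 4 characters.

Move 1: B@(1,2) -> caps B=0 W=0
Move 2: W@(0,3) -> caps B=0 W=0
Move 3: B@(0,2) -> caps B=0 W=0
Move 4: W@(3,2) -> caps B=0 W=0
Move 5: B@(3,3) -> caps B=0 W=0
Move 6: W@(0,1) -> caps B=0 W=0
Move 7: B@(2,2) -> caps B=0 W=0
Move 8: W@(2,3) -> caps B=0 W=1
Move 9: B@(1,3) -> caps B=1 W=1
Move 10: W@(3,0) -> caps B=1 W=1

Answer: .WB.
..BB
..BW
W.W.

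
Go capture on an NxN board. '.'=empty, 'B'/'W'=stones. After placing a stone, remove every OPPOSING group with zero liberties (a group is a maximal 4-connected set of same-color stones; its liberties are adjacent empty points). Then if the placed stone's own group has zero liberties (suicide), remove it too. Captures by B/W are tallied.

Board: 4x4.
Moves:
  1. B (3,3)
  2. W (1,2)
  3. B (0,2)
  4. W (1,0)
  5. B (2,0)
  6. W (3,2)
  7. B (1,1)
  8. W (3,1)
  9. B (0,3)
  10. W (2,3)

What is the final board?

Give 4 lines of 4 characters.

Move 1: B@(3,3) -> caps B=0 W=0
Move 2: W@(1,2) -> caps B=0 W=0
Move 3: B@(0,2) -> caps B=0 W=0
Move 4: W@(1,0) -> caps B=0 W=0
Move 5: B@(2,0) -> caps B=0 W=0
Move 6: W@(3,2) -> caps B=0 W=0
Move 7: B@(1,1) -> caps B=0 W=0
Move 8: W@(3,1) -> caps B=0 W=0
Move 9: B@(0,3) -> caps B=0 W=0
Move 10: W@(2,3) -> caps B=0 W=1

Answer: ..BB
WBW.
B..W
.WW.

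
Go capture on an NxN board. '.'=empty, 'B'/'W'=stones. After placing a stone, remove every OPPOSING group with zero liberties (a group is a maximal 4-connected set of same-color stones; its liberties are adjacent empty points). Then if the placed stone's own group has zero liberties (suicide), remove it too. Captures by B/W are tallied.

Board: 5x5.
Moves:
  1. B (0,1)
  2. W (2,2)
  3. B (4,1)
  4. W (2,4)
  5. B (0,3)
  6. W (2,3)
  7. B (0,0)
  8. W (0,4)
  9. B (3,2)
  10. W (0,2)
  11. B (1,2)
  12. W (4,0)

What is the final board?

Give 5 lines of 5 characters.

Answer: BB.BW
..B..
..WWW
..B..
WB...

Derivation:
Move 1: B@(0,1) -> caps B=0 W=0
Move 2: W@(2,2) -> caps B=0 W=0
Move 3: B@(4,1) -> caps B=0 W=0
Move 4: W@(2,4) -> caps B=0 W=0
Move 5: B@(0,3) -> caps B=0 W=0
Move 6: W@(2,3) -> caps B=0 W=0
Move 7: B@(0,0) -> caps B=0 W=0
Move 8: W@(0,4) -> caps B=0 W=0
Move 9: B@(3,2) -> caps B=0 W=0
Move 10: W@(0,2) -> caps B=0 W=0
Move 11: B@(1,2) -> caps B=1 W=0
Move 12: W@(4,0) -> caps B=1 W=0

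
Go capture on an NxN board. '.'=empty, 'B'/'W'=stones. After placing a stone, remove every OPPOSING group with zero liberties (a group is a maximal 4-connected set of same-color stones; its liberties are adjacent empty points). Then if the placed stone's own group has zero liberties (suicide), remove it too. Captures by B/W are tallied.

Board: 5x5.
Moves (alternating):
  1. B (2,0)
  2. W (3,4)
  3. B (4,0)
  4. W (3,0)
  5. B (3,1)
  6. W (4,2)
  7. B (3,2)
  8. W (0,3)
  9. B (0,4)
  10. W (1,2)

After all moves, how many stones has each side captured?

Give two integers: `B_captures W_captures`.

Move 1: B@(2,0) -> caps B=0 W=0
Move 2: W@(3,4) -> caps B=0 W=0
Move 3: B@(4,0) -> caps B=0 W=0
Move 4: W@(3,0) -> caps B=0 W=0
Move 5: B@(3,1) -> caps B=1 W=0
Move 6: W@(4,2) -> caps B=1 W=0
Move 7: B@(3,2) -> caps B=1 W=0
Move 8: W@(0,3) -> caps B=1 W=0
Move 9: B@(0,4) -> caps B=1 W=0
Move 10: W@(1,2) -> caps B=1 W=0

Answer: 1 0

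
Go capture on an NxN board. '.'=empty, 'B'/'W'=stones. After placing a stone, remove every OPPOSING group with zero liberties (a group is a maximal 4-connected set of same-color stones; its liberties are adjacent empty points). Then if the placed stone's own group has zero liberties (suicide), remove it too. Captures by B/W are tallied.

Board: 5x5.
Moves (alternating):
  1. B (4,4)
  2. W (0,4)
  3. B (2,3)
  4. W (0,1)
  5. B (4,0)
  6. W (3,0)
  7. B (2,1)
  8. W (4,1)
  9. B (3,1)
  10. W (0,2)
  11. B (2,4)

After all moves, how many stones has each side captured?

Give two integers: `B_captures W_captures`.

Move 1: B@(4,4) -> caps B=0 W=0
Move 2: W@(0,4) -> caps B=0 W=0
Move 3: B@(2,3) -> caps B=0 W=0
Move 4: W@(0,1) -> caps B=0 W=0
Move 5: B@(4,0) -> caps B=0 W=0
Move 6: W@(3,0) -> caps B=0 W=0
Move 7: B@(2,1) -> caps B=0 W=0
Move 8: W@(4,1) -> caps B=0 W=1
Move 9: B@(3,1) -> caps B=0 W=1
Move 10: W@(0,2) -> caps B=0 W=1
Move 11: B@(2,4) -> caps B=0 W=1

Answer: 0 1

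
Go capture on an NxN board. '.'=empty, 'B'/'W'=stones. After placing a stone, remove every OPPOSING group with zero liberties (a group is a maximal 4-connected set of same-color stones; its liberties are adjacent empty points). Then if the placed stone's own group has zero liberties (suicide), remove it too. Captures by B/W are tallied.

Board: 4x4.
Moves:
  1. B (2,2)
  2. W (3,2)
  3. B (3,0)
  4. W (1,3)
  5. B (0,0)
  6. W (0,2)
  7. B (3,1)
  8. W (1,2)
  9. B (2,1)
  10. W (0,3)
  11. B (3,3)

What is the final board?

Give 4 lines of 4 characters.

Move 1: B@(2,2) -> caps B=0 W=0
Move 2: W@(3,2) -> caps B=0 W=0
Move 3: B@(3,0) -> caps B=0 W=0
Move 4: W@(1,3) -> caps B=0 W=0
Move 5: B@(0,0) -> caps B=0 W=0
Move 6: W@(0,2) -> caps B=0 W=0
Move 7: B@(3,1) -> caps B=0 W=0
Move 8: W@(1,2) -> caps B=0 W=0
Move 9: B@(2,1) -> caps B=0 W=0
Move 10: W@(0,3) -> caps B=0 W=0
Move 11: B@(3,3) -> caps B=1 W=0

Answer: B.WW
..WW
.BB.
BB.B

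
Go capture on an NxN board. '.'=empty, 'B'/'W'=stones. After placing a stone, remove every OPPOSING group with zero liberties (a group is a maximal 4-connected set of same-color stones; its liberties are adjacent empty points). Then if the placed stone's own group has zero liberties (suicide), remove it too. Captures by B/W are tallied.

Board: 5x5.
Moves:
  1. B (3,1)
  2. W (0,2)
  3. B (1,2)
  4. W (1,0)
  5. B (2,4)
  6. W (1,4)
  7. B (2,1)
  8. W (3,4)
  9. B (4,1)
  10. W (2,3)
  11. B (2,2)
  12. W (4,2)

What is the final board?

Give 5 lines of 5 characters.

Move 1: B@(3,1) -> caps B=0 W=0
Move 2: W@(0,2) -> caps B=0 W=0
Move 3: B@(1,2) -> caps B=0 W=0
Move 4: W@(1,0) -> caps B=0 W=0
Move 5: B@(2,4) -> caps B=0 W=0
Move 6: W@(1,4) -> caps B=0 W=0
Move 7: B@(2,1) -> caps B=0 W=0
Move 8: W@(3,4) -> caps B=0 W=0
Move 9: B@(4,1) -> caps B=0 W=0
Move 10: W@(2,3) -> caps B=0 W=1
Move 11: B@(2,2) -> caps B=0 W=1
Move 12: W@(4,2) -> caps B=0 W=1

Answer: ..W..
W.B.W
.BBW.
.B..W
.BW..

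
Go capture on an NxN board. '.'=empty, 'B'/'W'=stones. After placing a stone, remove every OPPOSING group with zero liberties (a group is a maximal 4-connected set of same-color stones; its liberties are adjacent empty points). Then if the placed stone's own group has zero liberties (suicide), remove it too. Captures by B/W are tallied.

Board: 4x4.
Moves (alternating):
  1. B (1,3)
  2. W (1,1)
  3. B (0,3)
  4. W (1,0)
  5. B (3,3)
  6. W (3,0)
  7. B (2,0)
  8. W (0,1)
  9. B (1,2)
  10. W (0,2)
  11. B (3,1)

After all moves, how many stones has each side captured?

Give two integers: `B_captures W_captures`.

Answer: 1 0

Derivation:
Move 1: B@(1,3) -> caps B=0 W=0
Move 2: W@(1,1) -> caps B=0 W=0
Move 3: B@(0,3) -> caps B=0 W=0
Move 4: W@(1,0) -> caps B=0 W=0
Move 5: B@(3,3) -> caps B=0 W=0
Move 6: W@(3,0) -> caps B=0 W=0
Move 7: B@(2,0) -> caps B=0 W=0
Move 8: W@(0,1) -> caps B=0 W=0
Move 9: B@(1,2) -> caps B=0 W=0
Move 10: W@(0,2) -> caps B=0 W=0
Move 11: B@(3,1) -> caps B=1 W=0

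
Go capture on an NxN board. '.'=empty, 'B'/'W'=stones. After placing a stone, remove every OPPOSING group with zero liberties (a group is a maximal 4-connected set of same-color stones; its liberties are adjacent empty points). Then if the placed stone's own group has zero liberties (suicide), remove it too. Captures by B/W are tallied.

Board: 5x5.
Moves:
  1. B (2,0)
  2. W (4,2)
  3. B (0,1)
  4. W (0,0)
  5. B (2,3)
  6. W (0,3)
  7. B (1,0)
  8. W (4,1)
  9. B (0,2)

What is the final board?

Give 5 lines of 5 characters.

Move 1: B@(2,0) -> caps B=0 W=0
Move 2: W@(4,2) -> caps B=0 W=0
Move 3: B@(0,1) -> caps B=0 W=0
Move 4: W@(0,0) -> caps B=0 W=0
Move 5: B@(2,3) -> caps B=0 W=0
Move 6: W@(0,3) -> caps B=0 W=0
Move 7: B@(1,0) -> caps B=1 W=0
Move 8: W@(4,1) -> caps B=1 W=0
Move 9: B@(0,2) -> caps B=1 W=0

Answer: .BBW.
B....
B..B.
.....
.WW..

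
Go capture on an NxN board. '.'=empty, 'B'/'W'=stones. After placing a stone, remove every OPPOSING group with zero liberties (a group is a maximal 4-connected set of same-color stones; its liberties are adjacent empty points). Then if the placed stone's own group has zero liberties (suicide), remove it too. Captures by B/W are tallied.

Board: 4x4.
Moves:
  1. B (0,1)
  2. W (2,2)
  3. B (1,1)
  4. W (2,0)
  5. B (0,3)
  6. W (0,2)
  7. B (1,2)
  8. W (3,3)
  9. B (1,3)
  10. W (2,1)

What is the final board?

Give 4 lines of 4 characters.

Move 1: B@(0,1) -> caps B=0 W=0
Move 2: W@(2,2) -> caps B=0 W=0
Move 3: B@(1,1) -> caps B=0 W=0
Move 4: W@(2,0) -> caps B=0 W=0
Move 5: B@(0,3) -> caps B=0 W=0
Move 6: W@(0,2) -> caps B=0 W=0
Move 7: B@(1,2) -> caps B=1 W=0
Move 8: W@(3,3) -> caps B=1 W=0
Move 9: B@(1,3) -> caps B=1 W=0
Move 10: W@(2,1) -> caps B=1 W=0

Answer: .B.B
.BBB
WWW.
...W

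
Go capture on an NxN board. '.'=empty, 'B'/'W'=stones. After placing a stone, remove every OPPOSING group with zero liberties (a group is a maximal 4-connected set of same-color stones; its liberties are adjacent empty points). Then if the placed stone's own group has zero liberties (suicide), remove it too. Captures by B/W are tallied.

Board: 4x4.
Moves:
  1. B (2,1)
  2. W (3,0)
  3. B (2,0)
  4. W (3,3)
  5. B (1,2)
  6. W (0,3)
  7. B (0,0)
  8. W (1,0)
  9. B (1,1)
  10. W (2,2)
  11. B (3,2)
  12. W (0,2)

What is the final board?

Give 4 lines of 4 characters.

Answer: B.WW
.BB.
BBW.
W.BW

Derivation:
Move 1: B@(2,1) -> caps B=0 W=0
Move 2: W@(3,0) -> caps B=0 W=0
Move 3: B@(2,0) -> caps B=0 W=0
Move 4: W@(3,3) -> caps B=0 W=0
Move 5: B@(1,2) -> caps B=0 W=0
Move 6: W@(0,3) -> caps B=0 W=0
Move 7: B@(0,0) -> caps B=0 W=0
Move 8: W@(1,0) -> caps B=0 W=0
Move 9: B@(1,1) -> caps B=1 W=0
Move 10: W@(2,2) -> caps B=1 W=0
Move 11: B@(3,2) -> caps B=1 W=0
Move 12: W@(0,2) -> caps B=1 W=0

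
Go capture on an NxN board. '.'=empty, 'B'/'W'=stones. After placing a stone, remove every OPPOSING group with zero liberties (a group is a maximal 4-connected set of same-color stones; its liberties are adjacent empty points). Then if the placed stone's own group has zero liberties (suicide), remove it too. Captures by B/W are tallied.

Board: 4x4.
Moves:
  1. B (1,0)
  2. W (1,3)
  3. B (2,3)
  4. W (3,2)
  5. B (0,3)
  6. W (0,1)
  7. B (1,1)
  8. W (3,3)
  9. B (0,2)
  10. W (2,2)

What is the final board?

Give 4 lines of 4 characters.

Move 1: B@(1,0) -> caps B=0 W=0
Move 2: W@(1,3) -> caps B=0 W=0
Move 3: B@(2,3) -> caps B=0 W=0
Move 4: W@(3,2) -> caps B=0 W=0
Move 5: B@(0,3) -> caps B=0 W=0
Move 6: W@(0,1) -> caps B=0 W=0
Move 7: B@(1,1) -> caps B=0 W=0
Move 8: W@(3,3) -> caps B=0 W=0
Move 9: B@(0,2) -> caps B=0 W=0
Move 10: W@(2,2) -> caps B=0 W=1

Answer: .WBB
BB.W
..W.
..WW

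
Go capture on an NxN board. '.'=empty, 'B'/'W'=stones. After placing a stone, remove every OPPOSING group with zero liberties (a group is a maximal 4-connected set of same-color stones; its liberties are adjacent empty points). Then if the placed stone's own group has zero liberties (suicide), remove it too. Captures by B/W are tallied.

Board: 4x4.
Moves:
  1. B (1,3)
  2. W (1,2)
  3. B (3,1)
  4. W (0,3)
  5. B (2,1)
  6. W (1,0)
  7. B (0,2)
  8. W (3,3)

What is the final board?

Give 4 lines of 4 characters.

Move 1: B@(1,3) -> caps B=0 W=0
Move 2: W@(1,2) -> caps B=0 W=0
Move 3: B@(3,1) -> caps B=0 W=0
Move 4: W@(0,3) -> caps B=0 W=0
Move 5: B@(2,1) -> caps B=0 W=0
Move 6: W@(1,0) -> caps B=0 W=0
Move 7: B@(0,2) -> caps B=1 W=0
Move 8: W@(3,3) -> caps B=1 W=0

Answer: ..B.
W.WB
.B..
.B.W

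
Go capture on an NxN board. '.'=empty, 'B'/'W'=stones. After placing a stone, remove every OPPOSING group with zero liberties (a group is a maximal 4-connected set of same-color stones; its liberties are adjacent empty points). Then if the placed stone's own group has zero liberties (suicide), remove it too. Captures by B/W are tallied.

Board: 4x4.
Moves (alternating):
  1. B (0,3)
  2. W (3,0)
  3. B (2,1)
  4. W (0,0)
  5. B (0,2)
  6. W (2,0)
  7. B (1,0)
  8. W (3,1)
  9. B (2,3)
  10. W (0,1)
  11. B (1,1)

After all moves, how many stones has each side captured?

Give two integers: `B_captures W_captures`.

Move 1: B@(0,3) -> caps B=0 W=0
Move 2: W@(3,0) -> caps B=0 W=0
Move 3: B@(2,1) -> caps B=0 W=0
Move 4: W@(0,0) -> caps B=0 W=0
Move 5: B@(0,2) -> caps B=0 W=0
Move 6: W@(2,0) -> caps B=0 W=0
Move 7: B@(1,0) -> caps B=0 W=0
Move 8: W@(3,1) -> caps B=0 W=0
Move 9: B@(2,3) -> caps B=0 W=0
Move 10: W@(0,1) -> caps B=0 W=0
Move 11: B@(1,1) -> caps B=2 W=0

Answer: 2 0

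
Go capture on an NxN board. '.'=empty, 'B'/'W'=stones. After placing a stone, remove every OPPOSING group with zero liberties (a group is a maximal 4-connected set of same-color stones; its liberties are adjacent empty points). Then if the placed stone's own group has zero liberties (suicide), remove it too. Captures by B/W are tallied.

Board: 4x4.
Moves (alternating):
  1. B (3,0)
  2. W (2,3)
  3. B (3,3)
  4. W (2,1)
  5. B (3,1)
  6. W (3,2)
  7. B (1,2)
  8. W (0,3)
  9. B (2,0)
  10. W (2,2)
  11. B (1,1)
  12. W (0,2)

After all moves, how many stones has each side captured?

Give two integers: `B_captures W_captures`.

Move 1: B@(3,0) -> caps B=0 W=0
Move 2: W@(2,3) -> caps B=0 W=0
Move 3: B@(3,3) -> caps B=0 W=0
Move 4: W@(2,1) -> caps B=0 W=0
Move 5: B@(3,1) -> caps B=0 W=0
Move 6: W@(3,2) -> caps B=0 W=1
Move 7: B@(1,2) -> caps B=0 W=1
Move 8: W@(0,3) -> caps B=0 W=1
Move 9: B@(2,0) -> caps B=0 W=1
Move 10: W@(2,2) -> caps B=0 W=1
Move 11: B@(1,1) -> caps B=0 W=1
Move 12: W@(0,2) -> caps B=0 W=1

Answer: 0 1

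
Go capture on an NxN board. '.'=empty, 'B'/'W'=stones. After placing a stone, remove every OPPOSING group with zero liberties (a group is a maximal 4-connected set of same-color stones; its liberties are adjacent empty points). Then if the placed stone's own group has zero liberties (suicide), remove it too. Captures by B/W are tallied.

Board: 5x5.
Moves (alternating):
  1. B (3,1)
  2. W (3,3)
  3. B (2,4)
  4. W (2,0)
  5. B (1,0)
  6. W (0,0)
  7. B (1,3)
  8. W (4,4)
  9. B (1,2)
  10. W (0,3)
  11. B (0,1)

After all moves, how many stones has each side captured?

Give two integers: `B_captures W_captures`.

Move 1: B@(3,1) -> caps B=0 W=0
Move 2: W@(3,3) -> caps B=0 W=0
Move 3: B@(2,4) -> caps B=0 W=0
Move 4: W@(2,0) -> caps B=0 W=0
Move 5: B@(1,0) -> caps B=0 W=0
Move 6: W@(0,0) -> caps B=0 W=0
Move 7: B@(1,3) -> caps B=0 W=0
Move 8: W@(4,4) -> caps B=0 W=0
Move 9: B@(1,2) -> caps B=0 W=0
Move 10: W@(0,3) -> caps B=0 W=0
Move 11: B@(0,1) -> caps B=1 W=0

Answer: 1 0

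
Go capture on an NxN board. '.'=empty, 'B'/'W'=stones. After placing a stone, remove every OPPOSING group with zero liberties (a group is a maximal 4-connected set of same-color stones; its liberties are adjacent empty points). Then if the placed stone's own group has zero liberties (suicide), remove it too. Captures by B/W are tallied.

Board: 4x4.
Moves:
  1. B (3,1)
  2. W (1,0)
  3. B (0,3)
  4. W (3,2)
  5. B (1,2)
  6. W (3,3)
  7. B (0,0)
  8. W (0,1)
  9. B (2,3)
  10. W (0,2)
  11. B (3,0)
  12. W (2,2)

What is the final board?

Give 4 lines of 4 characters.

Answer: .WWB
W.B.
..WB
BBWW

Derivation:
Move 1: B@(3,1) -> caps B=0 W=0
Move 2: W@(1,0) -> caps B=0 W=0
Move 3: B@(0,3) -> caps B=0 W=0
Move 4: W@(3,2) -> caps B=0 W=0
Move 5: B@(1,2) -> caps B=0 W=0
Move 6: W@(3,3) -> caps B=0 W=0
Move 7: B@(0,0) -> caps B=0 W=0
Move 8: W@(0,1) -> caps B=0 W=1
Move 9: B@(2,3) -> caps B=0 W=1
Move 10: W@(0,2) -> caps B=0 W=1
Move 11: B@(3,0) -> caps B=0 W=1
Move 12: W@(2,2) -> caps B=0 W=1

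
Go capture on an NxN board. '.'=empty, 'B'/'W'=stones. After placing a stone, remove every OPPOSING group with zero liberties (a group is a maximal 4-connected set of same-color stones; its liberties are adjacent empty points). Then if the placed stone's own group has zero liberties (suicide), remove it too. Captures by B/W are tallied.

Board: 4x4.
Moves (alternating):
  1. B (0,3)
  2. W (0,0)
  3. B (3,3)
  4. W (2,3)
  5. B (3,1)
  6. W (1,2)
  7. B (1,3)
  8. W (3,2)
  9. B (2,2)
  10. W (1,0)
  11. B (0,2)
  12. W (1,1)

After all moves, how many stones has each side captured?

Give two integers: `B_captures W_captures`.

Move 1: B@(0,3) -> caps B=0 W=0
Move 2: W@(0,0) -> caps B=0 W=0
Move 3: B@(3,3) -> caps B=0 W=0
Move 4: W@(2,3) -> caps B=0 W=0
Move 5: B@(3,1) -> caps B=0 W=0
Move 6: W@(1,2) -> caps B=0 W=0
Move 7: B@(1,3) -> caps B=0 W=0
Move 8: W@(3,2) -> caps B=0 W=1
Move 9: B@(2,2) -> caps B=0 W=1
Move 10: W@(1,0) -> caps B=0 W=1
Move 11: B@(0,2) -> caps B=0 W=1
Move 12: W@(1,1) -> caps B=0 W=1

Answer: 0 1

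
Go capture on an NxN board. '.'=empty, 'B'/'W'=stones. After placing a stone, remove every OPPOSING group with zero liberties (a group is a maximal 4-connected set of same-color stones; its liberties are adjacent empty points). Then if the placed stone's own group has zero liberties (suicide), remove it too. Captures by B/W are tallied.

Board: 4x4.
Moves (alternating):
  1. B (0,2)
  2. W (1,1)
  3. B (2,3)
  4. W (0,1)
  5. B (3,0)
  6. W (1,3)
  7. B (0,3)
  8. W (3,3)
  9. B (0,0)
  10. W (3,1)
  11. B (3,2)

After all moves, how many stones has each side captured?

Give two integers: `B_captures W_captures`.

Answer: 1 0

Derivation:
Move 1: B@(0,2) -> caps B=0 W=0
Move 2: W@(1,1) -> caps B=0 W=0
Move 3: B@(2,3) -> caps B=0 W=0
Move 4: W@(0,1) -> caps B=0 W=0
Move 5: B@(3,0) -> caps B=0 W=0
Move 6: W@(1,3) -> caps B=0 W=0
Move 7: B@(0,3) -> caps B=0 W=0
Move 8: W@(3,3) -> caps B=0 W=0
Move 9: B@(0,0) -> caps B=0 W=0
Move 10: W@(3,1) -> caps B=0 W=0
Move 11: B@(3,2) -> caps B=1 W=0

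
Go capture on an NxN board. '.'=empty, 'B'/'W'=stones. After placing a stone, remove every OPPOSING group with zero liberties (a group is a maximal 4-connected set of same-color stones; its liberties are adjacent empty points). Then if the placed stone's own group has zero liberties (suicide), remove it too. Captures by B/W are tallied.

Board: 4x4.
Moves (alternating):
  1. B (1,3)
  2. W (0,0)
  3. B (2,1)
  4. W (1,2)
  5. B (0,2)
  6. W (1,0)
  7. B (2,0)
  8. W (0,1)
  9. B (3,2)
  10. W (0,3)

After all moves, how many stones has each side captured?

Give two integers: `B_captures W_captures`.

Move 1: B@(1,3) -> caps B=0 W=0
Move 2: W@(0,0) -> caps B=0 W=0
Move 3: B@(2,1) -> caps B=0 W=0
Move 4: W@(1,2) -> caps B=0 W=0
Move 5: B@(0,2) -> caps B=0 W=0
Move 6: W@(1,0) -> caps B=0 W=0
Move 7: B@(2,0) -> caps B=0 W=0
Move 8: W@(0,1) -> caps B=0 W=0
Move 9: B@(3,2) -> caps B=0 W=0
Move 10: W@(0,3) -> caps B=0 W=1

Answer: 0 1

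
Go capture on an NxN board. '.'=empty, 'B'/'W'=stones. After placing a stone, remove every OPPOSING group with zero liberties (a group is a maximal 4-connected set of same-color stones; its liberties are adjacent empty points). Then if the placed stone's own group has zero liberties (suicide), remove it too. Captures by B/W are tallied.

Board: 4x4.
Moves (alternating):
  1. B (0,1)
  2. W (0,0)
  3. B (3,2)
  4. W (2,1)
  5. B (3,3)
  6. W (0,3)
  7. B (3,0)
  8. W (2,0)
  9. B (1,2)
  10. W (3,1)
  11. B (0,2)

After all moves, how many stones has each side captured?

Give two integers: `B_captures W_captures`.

Move 1: B@(0,1) -> caps B=0 W=0
Move 2: W@(0,0) -> caps B=0 W=0
Move 3: B@(3,2) -> caps B=0 W=0
Move 4: W@(2,1) -> caps B=0 W=0
Move 5: B@(3,3) -> caps B=0 W=0
Move 6: W@(0,3) -> caps B=0 W=0
Move 7: B@(3,0) -> caps B=0 W=0
Move 8: W@(2,0) -> caps B=0 W=0
Move 9: B@(1,2) -> caps B=0 W=0
Move 10: W@(3,1) -> caps B=0 W=1
Move 11: B@(0,2) -> caps B=0 W=1

Answer: 0 1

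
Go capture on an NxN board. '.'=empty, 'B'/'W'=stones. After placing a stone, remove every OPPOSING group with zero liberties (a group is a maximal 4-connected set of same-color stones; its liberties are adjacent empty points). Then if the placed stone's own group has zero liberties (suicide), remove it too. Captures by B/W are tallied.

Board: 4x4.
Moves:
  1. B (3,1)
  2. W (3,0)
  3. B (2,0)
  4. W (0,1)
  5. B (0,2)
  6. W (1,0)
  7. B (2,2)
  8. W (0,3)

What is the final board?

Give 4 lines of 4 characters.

Move 1: B@(3,1) -> caps B=0 W=0
Move 2: W@(3,0) -> caps B=0 W=0
Move 3: B@(2,0) -> caps B=1 W=0
Move 4: W@(0,1) -> caps B=1 W=0
Move 5: B@(0,2) -> caps B=1 W=0
Move 6: W@(1,0) -> caps B=1 W=0
Move 7: B@(2,2) -> caps B=1 W=0
Move 8: W@(0,3) -> caps B=1 W=0

Answer: .WBW
W...
B.B.
.B..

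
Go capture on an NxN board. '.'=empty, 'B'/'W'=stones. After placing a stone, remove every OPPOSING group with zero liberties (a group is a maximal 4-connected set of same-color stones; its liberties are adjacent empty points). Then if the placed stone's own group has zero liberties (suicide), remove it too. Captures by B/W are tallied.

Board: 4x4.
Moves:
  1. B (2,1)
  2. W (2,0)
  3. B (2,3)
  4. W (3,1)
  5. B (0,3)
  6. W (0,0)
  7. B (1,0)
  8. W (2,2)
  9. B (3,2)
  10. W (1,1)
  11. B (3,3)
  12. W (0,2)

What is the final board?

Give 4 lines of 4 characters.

Answer: W.WB
.W..
W.WB
.WBB

Derivation:
Move 1: B@(2,1) -> caps B=0 W=0
Move 2: W@(2,0) -> caps B=0 W=0
Move 3: B@(2,3) -> caps B=0 W=0
Move 4: W@(3,1) -> caps B=0 W=0
Move 5: B@(0,3) -> caps B=0 W=0
Move 6: W@(0,0) -> caps B=0 W=0
Move 7: B@(1,0) -> caps B=0 W=0
Move 8: W@(2,2) -> caps B=0 W=0
Move 9: B@(3,2) -> caps B=0 W=0
Move 10: W@(1,1) -> caps B=0 W=2
Move 11: B@(3,3) -> caps B=0 W=2
Move 12: W@(0,2) -> caps B=0 W=2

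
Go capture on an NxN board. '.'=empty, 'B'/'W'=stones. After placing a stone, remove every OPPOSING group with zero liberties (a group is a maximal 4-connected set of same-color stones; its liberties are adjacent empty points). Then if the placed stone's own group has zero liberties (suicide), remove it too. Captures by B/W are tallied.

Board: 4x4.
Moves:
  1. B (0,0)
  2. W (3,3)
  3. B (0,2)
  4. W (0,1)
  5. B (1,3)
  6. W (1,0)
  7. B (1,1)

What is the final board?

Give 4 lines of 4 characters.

Answer: .WB.
WB.B
....
...W

Derivation:
Move 1: B@(0,0) -> caps B=0 W=0
Move 2: W@(3,3) -> caps B=0 W=0
Move 3: B@(0,2) -> caps B=0 W=0
Move 4: W@(0,1) -> caps B=0 W=0
Move 5: B@(1,3) -> caps B=0 W=0
Move 6: W@(1,0) -> caps B=0 W=1
Move 7: B@(1,1) -> caps B=0 W=1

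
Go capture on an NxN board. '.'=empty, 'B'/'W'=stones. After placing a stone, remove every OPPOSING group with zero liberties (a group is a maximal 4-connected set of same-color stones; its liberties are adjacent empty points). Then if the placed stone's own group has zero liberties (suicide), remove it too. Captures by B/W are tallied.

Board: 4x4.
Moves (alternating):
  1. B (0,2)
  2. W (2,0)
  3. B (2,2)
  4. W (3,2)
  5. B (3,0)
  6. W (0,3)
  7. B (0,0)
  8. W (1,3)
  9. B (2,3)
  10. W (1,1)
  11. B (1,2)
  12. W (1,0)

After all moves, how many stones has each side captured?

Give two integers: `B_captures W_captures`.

Answer: 2 0

Derivation:
Move 1: B@(0,2) -> caps B=0 W=0
Move 2: W@(2,0) -> caps B=0 W=0
Move 3: B@(2,2) -> caps B=0 W=0
Move 4: W@(3,2) -> caps B=0 W=0
Move 5: B@(3,0) -> caps B=0 W=0
Move 6: W@(0,3) -> caps B=0 W=0
Move 7: B@(0,0) -> caps B=0 W=0
Move 8: W@(1,3) -> caps B=0 W=0
Move 9: B@(2,3) -> caps B=0 W=0
Move 10: W@(1,1) -> caps B=0 W=0
Move 11: B@(1,2) -> caps B=2 W=0
Move 12: W@(1,0) -> caps B=2 W=0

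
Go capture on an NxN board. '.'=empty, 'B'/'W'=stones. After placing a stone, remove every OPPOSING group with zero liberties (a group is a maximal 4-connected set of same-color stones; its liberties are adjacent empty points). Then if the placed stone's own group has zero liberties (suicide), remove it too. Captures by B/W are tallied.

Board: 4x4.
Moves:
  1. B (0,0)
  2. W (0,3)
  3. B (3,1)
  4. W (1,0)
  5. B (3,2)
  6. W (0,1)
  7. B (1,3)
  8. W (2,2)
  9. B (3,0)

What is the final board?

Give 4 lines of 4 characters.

Move 1: B@(0,0) -> caps B=0 W=0
Move 2: W@(0,3) -> caps B=0 W=0
Move 3: B@(3,1) -> caps B=0 W=0
Move 4: W@(1,0) -> caps B=0 W=0
Move 5: B@(3,2) -> caps B=0 W=0
Move 6: W@(0,1) -> caps B=0 W=1
Move 7: B@(1,3) -> caps B=0 W=1
Move 8: W@(2,2) -> caps B=0 W=1
Move 9: B@(3,0) -> caps B=0 W=1

Answer: .W.W
W..B
..W.
BBB.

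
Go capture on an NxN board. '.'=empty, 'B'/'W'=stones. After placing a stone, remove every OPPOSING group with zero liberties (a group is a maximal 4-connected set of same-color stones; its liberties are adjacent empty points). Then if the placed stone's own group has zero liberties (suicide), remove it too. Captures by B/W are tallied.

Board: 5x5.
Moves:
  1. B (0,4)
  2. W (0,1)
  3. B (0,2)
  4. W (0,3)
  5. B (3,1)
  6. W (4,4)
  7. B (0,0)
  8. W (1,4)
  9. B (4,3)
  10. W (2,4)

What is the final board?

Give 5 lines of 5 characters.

Move 1: B@(0,4) -> caps B=0 W=0
Move 2: W@(0,1) -> caps B=0 W=0
Move 3: B@(0,2) -> caps B=0 W=0
Move 4: W@(0,3) -> caps B=0 W=0
Move 5: B@(3,1) -> caps B=0 W=0
Move 6: W@(4,4) -> caps B=0 W=0
Move 7: B@(0,0) -> caps B=0 W=0
Move 8: W@(1,4) -> caps B=0 W=1
Move 9: B@(4,3) -> caps B=0 W=1
Move 10: W@(2,4) -> caps B=0 W=1

Answer: BWBW.
....W
....W
.B...
...BW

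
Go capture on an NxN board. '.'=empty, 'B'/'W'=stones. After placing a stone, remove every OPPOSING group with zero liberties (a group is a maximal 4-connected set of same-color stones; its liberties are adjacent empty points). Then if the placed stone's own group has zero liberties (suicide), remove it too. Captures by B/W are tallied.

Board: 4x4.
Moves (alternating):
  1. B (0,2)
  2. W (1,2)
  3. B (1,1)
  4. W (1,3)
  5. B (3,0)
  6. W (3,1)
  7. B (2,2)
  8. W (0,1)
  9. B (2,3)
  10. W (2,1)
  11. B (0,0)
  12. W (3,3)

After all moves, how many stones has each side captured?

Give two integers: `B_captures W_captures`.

Move 1: B@(0,2) -> caps B=0 W=0
Move 2: W@(1,2) -> caps B=0 W=0
Move 3: B@(1,1) -> caps B=0 W=0
Move 4: W@(1,3) -> caps B=0 W=0
Move 5: B@(3,0) -> caps B=0 W=0
Move 6: W@(3,1) -> caps B=0 W=0
Move 7: B@(2,2) -> caps B=0 W=0
Move 8: W@(0,1) -> caps B=0 W=0
Move 9: B@(2,3) -> caps B=0 W=0
Move 10: W@(2,1) -> caps B=0 W=0
Move 11: B@(0,0) -> caps B=1 W=0
Move 12: W@(3,3) -> caps B=1 W=0

Answer: 1 0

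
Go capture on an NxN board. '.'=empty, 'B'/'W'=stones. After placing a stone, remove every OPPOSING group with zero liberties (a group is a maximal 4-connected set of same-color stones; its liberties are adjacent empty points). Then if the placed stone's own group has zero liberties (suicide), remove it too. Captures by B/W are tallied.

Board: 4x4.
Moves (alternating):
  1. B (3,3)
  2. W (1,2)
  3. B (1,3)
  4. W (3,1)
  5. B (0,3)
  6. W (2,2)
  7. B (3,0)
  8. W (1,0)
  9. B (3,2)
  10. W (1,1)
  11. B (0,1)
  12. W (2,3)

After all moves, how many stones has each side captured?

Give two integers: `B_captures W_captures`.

Move 1: B@(3,3) -> caps B=0 W=0
Move 2: W@(1,2) -> caps B=0 W=0
Move 3: B@(1,3) -> caps B=0 W=0
Move 4: W@(3,1) -> caps B=0 W=0
Move 5: B@(0,3) -> caps B=0 W=0
Move 6: W@(2,2) -> caps B=0 W=0
Move 7: B@(3,0) -> caps B=0 W=0
Move 8: W@(1,0) -> caps B=0 W=0
Move 9: B@(3,2) -> caps B=0 W=0
Move 10: W@(1,1) -> caps B=0 W=0
Move 11: B@(0,1) -> caps B=0 W=0
Move 12: W@(2,3) -> caps B=0 W=2

Answer: 0 2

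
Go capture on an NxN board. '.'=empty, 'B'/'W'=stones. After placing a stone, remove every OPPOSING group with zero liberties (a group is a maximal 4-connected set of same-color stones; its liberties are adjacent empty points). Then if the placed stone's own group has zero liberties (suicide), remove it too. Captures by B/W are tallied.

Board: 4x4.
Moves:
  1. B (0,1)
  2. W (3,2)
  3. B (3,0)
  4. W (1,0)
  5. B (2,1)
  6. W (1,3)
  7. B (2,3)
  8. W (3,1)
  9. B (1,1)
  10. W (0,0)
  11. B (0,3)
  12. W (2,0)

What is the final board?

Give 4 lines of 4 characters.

Answer: WB.B
WB.W
WB.B
.WW.

Derivation:
Move 1: B@(0,1) -> caps B=0 W=0
Move 2: W@(3,2) -> caps B=0 W=0
Move 3: B@(3,0) -> caps B=0 W=0
Move 4: W@(1,0) -> caps B=0 W=0
Move 5: B@(2,1) -> caps B=0 W=0
Move 6: W@(1,3) -> caps B=0 W=0
Move 7: B@(2,3) -> caps B=0 W=0
Move 8: W@(3,1) -> caps B=0 W=0
Move 9: B@(1,1) -> caps B=0 W=0
Move 10: W@(0,0) -> caps B=0 W=0
Move 11: B@(0,3) -> caps B=0 W=0
Move 12: W@(2,0) -> caps B=0 W=1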